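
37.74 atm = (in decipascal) 1 atm = 101325 Pa, so 37.74 atm = 37.74 * 101325 = 3824005.5 Pa. 1 decipascal = 0.1 Pa, so 3824005.5 Pa = 3824005.5 / 0.1 = 38240055 decipascal ≈ 3.824e+07 decipascal (4 s.f.). Final answer: 3.824e+07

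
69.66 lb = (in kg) 1 lb = 0.45359237 kg, so 69.66 lb = 69.66 * 0.45359237 = 31.597244 kg. Result: 31.597244 kg ≈ 31.6 kg (4 s.f.). Final answer: 31.6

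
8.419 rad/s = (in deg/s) 1 deg/s = 0.017453293 rad/s, so 8.419 rad/s = 8.419 / 0.017453293 = 482.37317 deg/s ≈ 482.4 deg/s (4 s.f.). Final answer: 482.4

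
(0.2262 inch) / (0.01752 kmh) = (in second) 1 inch = 0.0254 m, so 0.2262 inch = 0.2262 * 0.0254 = 0.00574548 m. 1 kmh = 0.27777778 m/s, so 0.01752 kmh = 0.01752 * 0.27777778 = 0.0048666667 m/s. Combine: 0.00574548 m / 0.0048666667 m/s = 1.1805781 s. 1.1805781 s = 1.1805781 second ≈ 1.181 second (4 s.f.). Final answer: 1.181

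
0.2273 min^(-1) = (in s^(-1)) 0.003788. Check: 1 min^(-1) = 0.016666667 Hz, so 0.2273 min^(-1) = 0.2273 * 0.016666667 = 0.0037883333 Hz. 0.0037883333 Hz = 0.0037883333 s^(-1) ≈ 0.003788 s^(-1) (4 s.f.).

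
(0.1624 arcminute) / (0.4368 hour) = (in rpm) 1 arcminute = 0.00029088821 rad, so 0.1624 arcminute = 0.1624 * 0.00029088821 = 4.7240245e-05 rad. 1 hour = 3600 s, so 0.4368 hour = 0.4368 * 3600 = 1572.48 s. Combine: 4.7240245e-05 rad / 1572.48 s = 3.0041873e-08 rad/s. 1 rpm = 0.10471976 rad/s, so 3.0041873e-08 rad/s = 3.0041873e-08 / 0.10471976 = 2.8687876e-07 rpm ≈ 2.869e-07 rpm (4 s.f.). Final answer: 2.869e-07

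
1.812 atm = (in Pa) 1 atm = 101325 Pa, so 1.812 atm = 1.812 * 101325 = 183600.9 Pa. Result: 183600.9 Pa ≈ 1.836e+05 Pa (4 s.f.). Final answer: 1.836e+05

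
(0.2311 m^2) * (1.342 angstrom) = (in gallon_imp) 6.822e-09. Check: 0.2311 m^2 is already in m^2. 1 angstrom = 1e-10 m, so 1.342 angstrom = 1.342 * 1e-10 = 1.342e-10 m. Combine: 0.2311 m^2 * 1.342e-10 m = 3.101362e-11 m^3. 1 gallon_imp = 0.00454609 m^3, so 3.101362e-11 m^3 = 3.101362e-11 / 0.00454609 = 6.8220427e-09 gallon_imp ≈ 6.822e-09 gallon_imp (4 s.f.).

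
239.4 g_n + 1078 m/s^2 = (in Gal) 1 g_n = 9.80665 m/s^2, so 239.4 g_n = 239.4 * 9.80665 = 2347.712 m/s^2. 1078 m/s^2 is already in m/s^2. Sum: 2347.712 + 1078 = 3425.712 m/s^2. 1 Gal = 0.01 m/s^2, so 3425.712 m/s^2 = 3425.712 / 0.01 = 342571.2 Gal ≈ 3.426e+05 Gal (4 s.f.). Final answer: 3.426e+05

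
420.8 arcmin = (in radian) 1 arcmin = 0.00029088821 rad, so 420.8 arcmin = 420.8 * 0.00029088821 = 0.12240576 rad. 0.12240576 rad = 0.12240576 radian ≈ 0.1224 radian (4 s.f.). Final answer: 0.1224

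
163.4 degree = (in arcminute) 1 degree = 0.017453293 rad, so 163.4 degree = 163.4 * 0.017453293 = 2.851868 rad. 1 arcminute = 0.00029088821 rad, so 2.851868 rad = 2.851868 / 0.00029088821 = 9804 arcminute. Final answer: 9804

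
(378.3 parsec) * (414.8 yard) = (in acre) 1 parsec = 3.0856776e+16 m, so 378.3 parsec = 378.3 * 3.0856776e+16 = 1.1673118e+19 m. 1 yard = 0.9144 m, so 414.8 yard = 414.8 * 0.9144 = 379.29312 m. Combine: 1.1673118e+19 m * 379.29312 m = 4.4275335e+21 m^2. 1 acre = 4046.8564 m^2, so 4.4275335e+21 m^2 = 4.4275335e+21 / 4046.8564 = 1.0940673e+18 acre ≈ 1.094e+18 acre (4 s.f.). Final answer: 1.094e+18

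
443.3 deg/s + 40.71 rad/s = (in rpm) 462.6. Check: 1 deg/s = 0.017453293 rad/s, so 443.3 deg/s = 443.3 * 0.017453293 = 7.7370446 rad/s. 40.71 rad/s is already in rad/s. Sum: 7.7370446 + 40.71 = 48.447045 rad/s. 1 rpm = 0.10471976 rad/s, so 48.447045 rad/s = 48.447045 / 0.10471976 = 462.6352 rpm ≈ 462.6 rpm (4 s.f.).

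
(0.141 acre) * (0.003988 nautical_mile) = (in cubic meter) 1 acre = 4046.8564 m^2, so 0.141 acre = 0.141 * 4046.8564 = 570.60676 m^2. 1 nautical_mile = 1852 m, so 0.003988 nautical_mile = 0.003988 * 1852 = 7.385776 m. Combine: 570.60676 m^2 * 7.385776 m = 4214.3737 m^3. 4214.3737 m^3 = 4214.3737 cubic meter ≈ 4214 cubic meter (4 s.f.). Final answer: 4214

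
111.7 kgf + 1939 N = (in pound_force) 1 kgf = 9.80665 N, so 111.7 kgf = 111.7 * 9.80665 = 1095.4028 N. 1939 N is already in N. Sum: 1095.4028 + 1939 = 3034.4028 N. 1 pound_force = 4.4482216 N, so 3034.4028 N = 3034.4028 / 4.4482216 = 682.16089 pound_force ≈ 682.2 pound_force (4 s.f.). Final answer: 682.2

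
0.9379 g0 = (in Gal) 1 g0 = 9.80665 m/s^2, so 0.9379 g0 = 0.9379 * 9.80665 = 9.197657 m/s^2. 1 Gal = 0.01 m/s^2, so 9.197657 m/s^2 = 9.197657 / 0.01 = 919.7657 Gal ≈ 919.8 Gal (4 s.f.). Final answer: 919.8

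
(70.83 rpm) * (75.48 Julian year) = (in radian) 1 rpm = 0.10471976 rad/s, so 70.83 rpm = 70.83 * 0.10471976 = 7.4173003 rad/s. 1 Julian year = 31557600 s, so 75.48 Julian year = 75.48 * 31557600 = 2.3819676e+09 s. Combine: 7.4173003 rad/s * 2.3819676e+09 s = 1.7667769e+10 rad. 1.7667769e+10 rad = 1.7667769e+10 radian ≈ 1.767e+10 radian (4 s.f.). Final answer: 1.767e+10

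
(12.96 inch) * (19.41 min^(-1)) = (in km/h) 0.3834. Check: 1 inch = 0.0254 m, so 12.96 inch = 12.96 * 0.0254 = 0.329184 m. 1 min^(-1) = 0.016666667 Hz, so 19.41 min^(-1) = 19.41 * 0.016666667 = 0.3235 Hz. Combine: 0.329184 m * 0.3235 Hz = 0.10649102 m/s. 1 km/h = 0.27777778 m/s, so 0.10649102 m/s = 0.10649102 / 0.27777778 = 0.38336769 km/h ≈ 0.3834 km/h (4 s.f.).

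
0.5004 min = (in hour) 1 min = 60 s, so 0.5004 min = 0.5004 * 60 = 30.024 s. 1 hour = 3600 s, so 30.024 s = 30.024 / 3600 = 0.00834 hour. Final answer: 0.00834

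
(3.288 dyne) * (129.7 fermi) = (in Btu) 4.042e-21. Check: 1 dyne = 1e-05 N, so 3.288 dyne = 3.288 * 1e-05 = 3.288e-05 N. 1 fermi = 1e-15 m, so 129.7 fermi = 129.7 * 1e-15 = 1.297e-13 m. Combine: 3.288e-05 N * 1.297e-13 m = 4.264536e-18 J. 1 Btu = 1055.0559 J, so 4.264536e-18 J = 4.264536e-18 / 1055.0559 = 4.0420002e-21 Btu ≈ 4.042e-21 Btu (4 s.f.).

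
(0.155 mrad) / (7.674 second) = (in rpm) 0.0001929. Check: 1 mrad = 0.001 rad, so 0.155 mrad = 0.155 * 0.001 = 0.000155 rad. 7.674 second = 7.674 s. Combine: 0.000155 rad / 7.674 s = 2.0198071e-05 rad/s. 1 rpm = 0.10471976 rad/s, so 2.0198071e-05 rad/s = 2.0198071e-05 / 0.10471976 = 0.00019287737 rpm ≈ 0.0001929 rpm (4 s.f.).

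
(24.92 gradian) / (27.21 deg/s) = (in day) 1 gradian = 0.015707963 rad, so 24.92 gradian = 24.92 * 0.015707963 = 0.39144244 rad. 1 deg/s = 0.017453293 rad/s, so 27.21 deg/s = 27.21 * 0.017453293 = 0.47490409 rad/s. Combine: 0.39144244 rad / 0.47490409 rad/s = 0.82425579 s. 1 day = 86400 s, so 0.82425579 s = 0.82425579 / 86400 = 9.5399975e-06 day ≈ 9.54e-06 day (4 s.f.). Final answer: 9.54e-06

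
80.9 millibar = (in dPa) 8.09e+04. Check: 1 millibar = 100 Pa, so 80.9 millibar = 80.9 * 100 = 8090 Pa. 1 dPa = 0.1 Pa, so 8090 Pa = 8090 / 0.1 = 80900 dPa ≈ 8.09e+04 dPa (4 s.f.).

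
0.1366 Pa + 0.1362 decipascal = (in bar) 1.502e-06. Check: 0.1366 Pa is already in Pa. 1 decipascal = 0.1 Pa, so 0.1362 decipascal = 0.1362 * 0.1 = 0.01362 Pa. Sum: 0.1366 + 0.01362 = 0.15022 Pa. 1 bar = 100000 Pa, so 0.15022 Pa = 0.15022 / 100000 = 1.5022e-06 bar ≈ 1.502e-06 bar (4 s.f.).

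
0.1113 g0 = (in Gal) 1 g0 = 9.80665 m/s^2, so 0.1113 g0 = 0.1113 * 9.80665 = 1.0914801 m/s^2. 1 Gal = 0.01 m/s^2, so 1.0914801 m/s^2 = 1.0914801 / 0.01 = 109.14801 Gal ≈ 109.1 Gal (4 s.f.). Final answer: 109.1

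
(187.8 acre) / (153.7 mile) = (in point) 1 acre = 4046.8564 m^2, so 187.8 acre = 187.8 * 4046.8564 = 759999.64 m^2. 1 mile = 1609.344 m, so 153.7 mile = 153.7 * 1609.344 = 247356.17 m. Combine: 759999.64 m^2 / 247356.17 m = 3.0724911 m. 1 point = 0.00035277778 m, so 3.0724911 m = 3.0724911 / 0.00035277778 = 8709.4236 point ≈ 8709 point (4 s.f.). Final answer: 8709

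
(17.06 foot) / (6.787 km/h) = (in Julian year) 8.74e-08. Check: 1 foot = 0.3048 m, so 17.06 foot = 17.06 * 0.3048 = 5.199888 m. 1 km/h = 0.27777778 m/s, so 6.787 km/h = 6.787 * 0.27777778 = 1.8852778 m/s. Combine: 5.199888 m / 1.8852778 m/s = 2.7581548 s. 1 Julian year = 31557600 s, so 2.7581548 s = 2.7581548 / 31557600 = 8.7400652e-08 Julian year ≈ 8.74e-08 Julian year (4 s.f.).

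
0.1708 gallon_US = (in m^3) 0.0006465. Check: 1 gallon_US = 0.0037854118 m^3, so 0.1708 gallon_US = 0.1708 * 0.0037854118 = 0.00064654833 m^3. Result: 0.00064654833 m^3 ≈ 0.0006465 m^3 (4 s.f.).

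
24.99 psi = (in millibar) 1723. Check: 1 psi = 6894.7573 Pa, so 24.99 psi = 24.99 * 6894.7573 = 172299.98 Pa. 1 millibar = 100 Pa, so 172299.98 Pa = 172299.98 / 100 = 1722.9998 millibar ≈ 1723 millibar (4 s.f.).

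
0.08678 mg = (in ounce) 1 mg = 1e-06 kg, so 0.08678 mg = 0.08678 * 1e-06 = 8.678e-08 kg. 1 ounce = 0.028349523 kg, so 8.678e-08 kg = 8.678e-08 / 0.028349523 = 3.0610744e-06 ounce ≈ 3.061e-06 ounce (4 s.f.). Final answer: 3.061e-06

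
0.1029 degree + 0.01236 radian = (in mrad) 1 degree = 0.017453293 rad, so 0.1029 degree = 0.1029 * 0.017453293 = 0.0017959438 rad. 0.01236 radian = 0.01236 rad. Sum: 0.0017959438 + 0.01236 = 0.014155944 rad. 1 mrad = 0.001 rad, so 0.014155944 rad = 0.014155944 / 0.001 = 14.155944 mrad ≈ 14.16 mrad (4 s.f.). Final answer: 14.16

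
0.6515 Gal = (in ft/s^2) 0.02137. Check: 1 Gal = 0.01 m/s^2, so 0.6515 Gal = 0.6515 * 0.01 = 0.006515 m/s^2. 1 ft/s^2 = 0.3048 m/s^2, so 0.006515 m/s^2 = 0.006515 / 0.3048 = 0.021374672 ft/s^2 ≈ 0.02137 ft/s^2 (4 s.f.).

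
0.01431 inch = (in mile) 1 inch = 0.0254 m, so 0.01431 inch = 0.01431 * 0.0254 = 0.000363474 m. 1 mile = 1609.344 m, so 0.000363474 m = 0.000363474 / 1609.344 = 2.2585227e-07 mile ≈ 2.259e-07 mile (4 s.f.). Final answer: 2.259e-07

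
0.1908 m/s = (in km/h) 1 km/h = 0.27777778 m/s, so 0.1908 m/s = 0.1908 / 0.27777778 = 0.68688 km/h ≈ 0.6869 km/h (4 s.f.). Final answer: 0.6869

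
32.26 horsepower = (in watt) 2.406e+04. Check: 1 horsepower = 745.69987 W, so 32.26 horsepower = 32.26 * 745.69987 = 24056.278 W. 24056.278 W = 24056.278 watt ≈ 2.406e+04 watt (4 s.f.).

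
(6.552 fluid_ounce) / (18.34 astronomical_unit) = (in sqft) 7.602e-16. Check: 1 fluid_ounce = 2.957353e-05 m^3, so 6.552 fluid_ounce = 6.552 * 2.957353e-05 = 0.00019376577 m^3. 1 astronomical_unit = 1.4959787e+11 m, so 18.34 astronomical_unit = 18.34 * 1.4959787e+11 = 2.7436249e+12 m. Combine: 0.00019376577 m^3 / 2.7436249e+12 m = 7.0623999e-17 m^2. 1 sqft = 0.09290304 m^2, so 7.0623999e-17 m^2 = 7.0623999e-17 / 0.09290304 = 7.601904e-16 sqft ≈ 7.602e-16 sqft (4 s.f.).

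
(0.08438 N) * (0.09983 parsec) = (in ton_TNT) 6.212e+04. Check: 0.08438 N is already in N. 1 parsec = 3.0856776e+16 m, so 0.09983 parsec = 0.09983 * 3.0856776e+16 = 3.0804319e+15 m. Combine: 0.08438 N * 3.0804319e+15 m = 2.5992685e+14 J. 1 ton_TNT = 4.184e+09 J, so 2.5992685e+14 J = 2.5992685e+14 / 4.184e+09 = 62124.007 ton_TNT ≈ 6.212e+04 ton_TNT (4 s.f.).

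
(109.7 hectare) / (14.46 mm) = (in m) 7.586e+07. Check: 1 hectare = 10000 m^2, so 109.7 hectare = 109.7 * 10000 = 1097000 m^2. 1 mm = 0.001 m, so 14.46 mm = 14.46 * 0.001 = 0.01446 m. Combine: 1097000 m^2 / 0.01446 m = 75864454 m. Result: 75864454 m ≈ 7.586e+07 m (4 s.f.).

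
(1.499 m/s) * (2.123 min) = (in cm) 1.499 m/s is already in m/s. 1 min = 60 s, so 2.123 min = 2.123 * 60 = 127.38 s. Combine: 1.499 m/s * 127.38 s = 190.94262 m. 1 cm = 0.01 m, so 190.94262 m = 190.94262 / 0.01 = 19094.262 cm ≈ 1.909e+04 cm (4 s.f.). Final answer: 1.909e+04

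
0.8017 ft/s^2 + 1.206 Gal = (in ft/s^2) 1 ft/s^2 = 0.3048 m/s^2, so 0.8017 ft/s^2 = 0.8017 * 0.3048 = 0.24435816 m/s^2. 1 Gal = 0.01 m/s^2, so 1.206 Gal = 1.206 * 0.01 = 0.01206 m/s^2. Sum: 0.24435816 + 0.01206 = 0.25641816 m/s^2. 1 ft/s^2 = 0.3048 m/s^2, so 0.25641816 m/s^2 = 0.25641816 / 0.3048 = 0.84126693 ft/s^2 ≈ 0.8413 ft/s^2 (4 s.f.). Final answer: 0.8413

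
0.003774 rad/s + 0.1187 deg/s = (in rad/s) 0.005846. Check: 0.003774 rad/s is already in rad/s. 1 deg/s = 0.017453293 rad/s, so 0.1187 deg/s = 0.1187 * 0.017453293 = 0.0020717058 rad/s. Sum: 0.003774 + 0.0020717058 = 0.0058457058 rad/s. Result: 0.0058457058 rad/s ≈ 0.005846 rad/s (4 s.f.).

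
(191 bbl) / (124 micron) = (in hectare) 24.49. Check: 1 bbl = 0.15898729 m^3, so 191 bbl = 191 * 0.15898729 = 30.366573 m^3. 1 micron = 1e-06 m, so 124 micron = 124 * 1e-06 = 0.000124 m. Combine: 30.366573 m^3 / 0.000124 m = 244891.72 m^2. 1 hectare = 10000 m^2, so 244891.72 m^2 = 244891.72 / 10000 = 24.489172 hectare ≈ 24.49 hectare (4 s.f.).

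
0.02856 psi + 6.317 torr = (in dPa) 1 psi = 6894.7573 Pa, so 0.02856 psi = 0.02856 * 6894.7573 = 196.91427 Pa. 1 torr = 133.32237 Pa, so 6.317 torr = 6.317 * 133.32237 = 842.1974 Pa. Sum: 196.91427 + 842.1974 = 1039.1117 Pa. 1 dPa = 0.1 Pa, so 1039.1117 Pa = 1039.1117 / 0.1 = 10391.117 dPa ≈ 1.039e+04 dPa (4 s.f.). Final answer: 1.039e+04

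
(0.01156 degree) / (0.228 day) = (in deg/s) 1 degree = 0.017453293 rad, so 0.01156 degree = 0.01156 * 0.017453293 = 0.00020176006 rad. 1 day = 86400 s, so 0.228 day = 0.228 * 86400 = 19699.2 s. Combine: 0.00020176006 rad / 19699.2 s = 1.0242043e-08 rad/s. 1 deg/s = 0.017453293 rad/s, so 1.0242043e-08 rad/s = 1.0242043e-08 / 0.017453293 = 5.8682586e-07 deg/s ≈ 5.868e-07 deg/s (4 s.f.). Final answer: 5.868e-07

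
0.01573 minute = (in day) 1 minute = 60 s, so 0.01573 minute = 0.01573 * 60 = 0.9438 s. 1 day = 86400 s, so 0.9438 s = 0.9438 / 86400 = 1.0923611e-05 day ≈ 1.092e-05 day (4 s.f.). Final answer: 1.092e-05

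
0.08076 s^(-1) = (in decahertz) 0.08076 s^(-1) = 0.08076 Hz. 1 decahertz = 10 Hz, so 0.08076 Hz = 0.08076 / 10 = 0.008076 decahertz. Final answer: 0.008076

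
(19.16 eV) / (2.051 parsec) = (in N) 4.851e-35. Check: 1 eV = 1.6021766e-19 J, so 19.16 eV = 19.16 * 1.6021766e-19 = 3.0697704e-18 J. 1 parsec = 3.0856776e+16 m, so 2.051 parsec = 2.051 * 3.0856776e+16 = 6.3287247e+16 m. Combine: 3.0697704e-18 J / 6.3287247e+16 m = 4.8505356e-35 N. Result: 4.8505356e-35 N ≈ 4.851e-35 N (4 s.f.).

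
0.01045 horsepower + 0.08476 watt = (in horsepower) 1 horsepower = 745.69987 W, so 0.01045 horsepower = 0.01045 * 745.69987 = 7.7925637 W. 0.08476 watt = 0.08476 W. Sum: 7.7925637 + 0.08476 = 7.8773237 W. 1 horsepower = 745.69987 W, so 7.8773237 W = 7.8773237 / 745.69987 = 0.010563665 horsepower ≈ 0.01056 horsepower (4 s.f.). Final answer: 0.01056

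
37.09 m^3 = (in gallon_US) 1 gallon_US = 0.0037854118 m^3, so 37.09 m^3 = 37.09 / 0.0037854118 = 9798.1414 gallon_US ≈ 9798 gallon_US (4 s.f.). Final answer: 9798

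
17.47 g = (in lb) 1 g = 0.001 kg, so 17.47 g = 17.47 * 0.001 = 0.01747 kg. 1 lb = 0.45359237 kg, so 0.01747 kg = 0.01747 / 0.45359237 = 0.038514757 lb ≈ 0.03851 lb (4 s.f.). Final answer: 0.03851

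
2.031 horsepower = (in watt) 1 horsepower = 745.69987 W, so 2.031 horsepower = 2.031 * 745.69987 = 1514.5164 W. 1514.5164 W = 1514.5164 watt ≈ 1515 watt (4 s.f.). Final answer: 1515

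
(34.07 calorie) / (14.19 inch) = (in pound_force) 1 calorie = 4.184 J, so 34.07 calorie = 34.07 * 4.184 = 142.54888 J. 1 inch = 0.0254 m, so 14.19 inch = 14.19 * 0.0254 = 0.360426 m. Combine: 142.54888 J / 0.360426 m = 395.5011 N. 1 pound_force = 4.4482216 N, so 395.5011 N = 395.5011 / 4.4482216 = 88.912185 pound_force ≈ 88.91 pound_force (4 s.f.). Final answer: 88.91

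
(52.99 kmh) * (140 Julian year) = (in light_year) 1 kmh = 0.27777778 m/s, so 52.99 kmh = 52.99 * 0.27777778 = 14.719444 m/s. 1 Julian year = 31557600 s, so 140 Julian year = 140 * 31557600 = 4.418064e+09 s. Combine: 14.719444 m/s * 4.418064e+09 s = 6.5031448e+10 m. 1 light_year = 9.4607305e+15 m, so 6.5031448e+10 m = 6.5031448e+10 / 9.4607305e+15 = 6.8738294e-06 light_year ≈ 6.874e-06 light_year (4 s.f.). Final answer: 6.874e-06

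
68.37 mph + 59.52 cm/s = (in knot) 1 mph = 0.44704 m/s, so 68.37 mph = 68.37 * 0.44704 = 30.564125 m/s. 1 cm/s = 0.01 m/s, so 59.52 cm/s = 59.52 * 0.01 = 0.5952 m/s. Sum: 30.564125 + 0.5952 = 31.159325 m/s. 1 knot = 0.51444444 m/s, so 31.159325 m/s = 31.159325 / 0.51444444 = 60.568882 knot ≈ 60.57 knot (4 s.f.). Final answer: 60.57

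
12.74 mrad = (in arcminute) 43.8. Check: 1 mrad = 0.001 rad, so 12.74 mrad = 12.74 * 0.001 = 0.01274 rad. 1 arcminute = 0.00029088821 rad, so 0.01274 rad = 0.01274 / 0.00029088821 = 43.796894 arcminute ≈ 43.8 arcminute (4 s.f.).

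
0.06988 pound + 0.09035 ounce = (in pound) 0.07553. Check: 1 pound = 0.45359237 kg, so 0.06988 pound = 0.06988 * 0.45359237 = 0.031697035 kg. 1 ounce = 0.028349523 kg, so 0.09035 ounce = 0.09035 * 0.028349523 = 0.0025613794 kg. Sum: 0.031697035 + 0.0025613794 = 0.034258414 kg. 1 pound = 0.45359237 kg, so 0.034258414 kg = 0.034258414 / 0.45359237 = 0.075526875 pound ≈ 0.07553 pound (4 s.f.).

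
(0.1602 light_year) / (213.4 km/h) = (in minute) 1 light_year = 9.4607305e+15 m, so 0.1602 light_year = 0.1602 * 9.4607305e+15 = 1.515609e+15 m. 1 km/h = 0.27777778 m/s, so 213.4 km/h = 213.4 * 0.27777778 = 59.277778 m/s. Combine: 1.515609e+15 m / 59.277778 m/s = 2.5567912e+13 s. 1 minute = 60 s, so 2.5567912e+13 s = 2.5567912e+13 / 60 = 4.2613187e+11 minute ≈ 4.261e+11 minute (4 s.f.). Final answer: 4.261e+11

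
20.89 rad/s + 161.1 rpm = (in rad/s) 37.76. Check: 20.89 rad/s is already in rad/s. 1 rpm = 0.10471976 rad/s, so 161.1 rpm = 161.1 * 0.10471976 = 16.870353 rad/s. Sum: 20.89 + 16.870353 = 37.760353 rad/s. Result: 37.760353 rad/s ≈ 37.76 rad/s (4 s.f.).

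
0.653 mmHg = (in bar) 0.0008706. Check: 1 mmHg = 133.32237 Pa, so 0.653 mmHg = 0.653 * 133.32237 = 87.059507 Pa. 1 bar = 100000 Pa, so 87.059507 Pa = 87.059507 / 100000 = 0.00087059507 bar ≈ 0.0008706 bar (4 s.f.).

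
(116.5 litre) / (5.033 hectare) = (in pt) 0.006561. Check: 1 litre = 0.001 m^3, so 116.5 litre = 116.5 * 0.001 = 0.1165 m^3. 1 hectare = 10000 m^2, so 5.033 hectare = 5.033 * 10000 = 50330 m^2. Combine: 0.1165 m^3 / 50330 m^2 = 2.3147228e-06 m. 1 pt = 0.00035277778 m, so 2.3147228e-06 m = 2.3147228e-06 / 0.00035277778 = 0.006561419 pt ≈ 0.006561 pt (4 s.f.).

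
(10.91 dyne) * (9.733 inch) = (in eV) 1 dyne = 1e-05 N, so 10.91 dyne = 10.91 * 1e-05 = 0.0001091 N. 1 inch = 0.0254 m, so 9.733 inch = 9.733 * 0.0254 = 0.2472182 m. Combine: 0.0001091 N * 0.2472182 m = 2.6971506e-05 J. 1 eV = 1.6021766e-19 J, so 2.6971506e-05 J = 2.6971506e-05 / 1.6021766e-19 = 1.683429e+14 eV ≈ 1.683e+14 eV (4 s.f.). Final answer: 1.683e+14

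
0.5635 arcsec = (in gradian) 0.0001739. Check: 1 arcsec = 4.8481368e-06 rad, so 0.5635 arcsec = 0.5635 * 4.8481368e-06 = 2.7319251e-06 rad. 1 gradian = 0.015707963 rad, so 2.7319251e-06 rad = 2.7319251e-06 / 0.015707963 = 0.00017391975 gradian ≈ 0.0001739 gradian (4 s.f.).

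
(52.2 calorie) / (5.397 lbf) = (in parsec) 2.948e-16. Check: 1 calorie = 4.184 J, so 52.2 calorie = 52.2 * 4.184 = 218.4048 J. 1 lbf = 4.4482216 N, so 5.397 lbf = 5.397 * 4.4482216 = 24.007052 N. Combine: 218.4048 J / 24.007052 N = 9.0975268 m. 1 parsec = 3.0856776e+16 m, so 9.0975268 m = 9.0975268 / 3.0856776e+16 = 2.9483077e-16 parsec ≈ 2.948e-16 parsec (4 s.f.).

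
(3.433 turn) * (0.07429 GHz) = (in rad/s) 1.602e+09. Check: 1 turn = 6.2831853 rad, so 3.433 turn = 3.433 * 6.2831853 = 21.570175 rad. 1 GHz = 1e+09 Hz, so 0.07429 GHz = 0.07429 * 1e+09 = 74290000 Hz. Combine: 21.570175 rad * 74290000 Hz = 1.6024483e+09 rad/s. Result: 1.6024483e+09 rad/s ≈ 1.602e+09 rad/s (4 s.f.).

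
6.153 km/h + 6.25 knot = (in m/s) 4.924. Check: 1 km/h = 0.27777778 m/s, so 6.153 km/h = 6.153 * 0.27777778 = 1.7091667 m/s. 1 knot = 0.51444444 m/s, so 6.25 knot = 6.25 * 0.51444444 = 3.2152778 m/s. Sum: 1.7091667 + 3.2152778 = 4.9244444 m/s. Result: 4.9244444 m/s ≈ 4.924 m/s (4 s.f.).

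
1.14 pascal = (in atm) 1.14 pascal = 1.14 Pa. 1 atm = 101325 Pa, so 1.14 Pa = 1.14 / 101325 = 1.1250925e-05 atm ≈ 1.125e-05 atm (4 s.f.). Final answer: 1.125e-05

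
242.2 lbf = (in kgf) 1 lbf = 4.4482216 N, so 242.2 lbf = 242.2 * 4.4482216 = 1077.3593 N. 1 kgf = 9.80665 N, so 1077.3593 N = 1077.3593 / 9.80665 = 109.86007 kgf ≈ 109.9 kgf (4 s.f.). Final answer: 109.9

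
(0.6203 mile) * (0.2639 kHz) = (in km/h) 1 mile = 1609.344 m, so 0.6203 mile = 0.6203 * 1609.344 = 998.27608 m. 1 kHz = 1000 Hz, so 0.2639 kHz = 0.2639 * 1000 = 263.9 Hz. Combine: 998.27608 m * 263.9 Hz = 263445.06 m/s. 1 km/h = 0.27777778 m/s, so 263445.06 m/s = 263445.06 / 0.27777778 = 948402.21 km/h ≈ 9.484e+05 km/h (4 s.f.). Final answer: 9.484e+05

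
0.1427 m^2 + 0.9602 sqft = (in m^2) 0.1427 m^2 is already in m^2. 1 sqft = 0.09290304 m^2, so 0.9602 sqft = 0.9602 * 0.09290304 = 0.089205499 m^2. Sum: 0.1427 + 0.089205499 = 0.2319055 m^2. Result: 0.2319055 m^2 ≈ 0.2319 m^2 (4 s.f.). Final answer: 0.2319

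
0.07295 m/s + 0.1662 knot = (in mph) 0.3544. Check: 0.07295 m/s is already in m/s. 1 knot = 0.51444444 m/s, so 0.1662 knot = 0.1662 * 0.51444444 = 0.085500667 m/s. Sum: 0.07295 + 0.085500667 = 0.15845067 m/s. 1 mph = 0.44704 m/s, so 0.15845067 m/s = 0.15845067 / 0.44704 = 0.35444405 mph ≈ 0.3544 mph (4 s.f.).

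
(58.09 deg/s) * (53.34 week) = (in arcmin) 1.124e+11. Check: 1 deg/s = 0.017453293 rad/s, so 58.09 deg/s = 58.09 * 0.017453293 = 1.0138618 rad/s. 1 week = 604800 s, so 53.34 week = 53.34 * 604800 = 32260032 s. Combine: 1.0138618 rad/s * 32260032 s = 32707213 rad. 1 arcmin = 0.00029088821 rad, so 32707213 rad = 32707213 / 0.00029088821 = 1.1243912e+11 arcmin ≈ 1.124e+11 arcmin (4 s.f.).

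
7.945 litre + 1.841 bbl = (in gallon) 79.42. Check: 1 litre = 0.001 m^3, so 7.945 litre = 7.945 * 0.001 = 0.007945 m^3. 1 bbl = 0.15898729 m^3, so 1.841 bbl = 1.841 * 0.15898729 = 0.29269561 m^3. Sum: 0.007945 + 0.29269561 = 0.30064061 m^3. 1 gallon = 0.0037854118 m^3, so 0.30064061 m^3 = 0.30064061 / 0.0037854118 = 79.420847 gallon ≈ 79.42 gallon (4 s.f.).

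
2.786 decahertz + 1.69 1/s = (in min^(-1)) 1773. Check: 1 decahertz = 10 Hz, so 2.786 decahertz = 2.786 * 10 = 27.86 Hz. 1.69 1/s = 1.69 Hz. Sum: 27.86 + 1.69 = 29.55 Hz. 1 min^(-1) = 0.016666667 Hz, so 29.55 Hz = 29.55 / 0.016666667 = 1773 min^(-1).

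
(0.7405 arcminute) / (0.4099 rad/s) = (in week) 1 arcminute = 0.00029088821 rad, so 0.7405 arcminute = 0.7405 * 0.00029088821 = 0.00021540272 rad. 0.4099 rad/s is already in rad/s. Combine: 0.00021540272 rad / 0.4099 rad/s = 0.00052550066 s. 1 week = 604800 s, so 0.00052550066 s = 0.00052550066 / 604800 = 8.6888336e-10 week ≈ 8.689e-10 week (4 s.f.). Final answer: 8.689e-10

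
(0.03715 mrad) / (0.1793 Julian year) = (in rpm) 6.27e-11. Check: 1 mrad = 0.001 rad, so 0.03715 mrad = 0.03715 * 0.001 = 3.715e-05 rad. 1 Julian year = 31557600 s, so 0.1793 Julian year = 0.1793 * 31557600 = 5658277.7 s. Combine: 3.715e-05 rad / 5658277.7 s = 6.5656021e-12 rad/s. 1 rpm = 0.10471976 rad/s, so 6.5656021e-12 rad/s = 6.5656021e-12 / 0.10471976 = 6.2696882e-11 rpm ≈ 6.27e-11 rpm (4 s.f.).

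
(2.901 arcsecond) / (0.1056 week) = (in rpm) 2.103e-09. Check: 1 arcsecond = 4.8481368e-06 rad, so 2.901 arcsecond = 2.901 * 4.8481368e-06 = 1.4064445e-05 rad. 1 week = 604800 s, so 0.1056 week = 0.1056 * 604800 = 63866.88 s. Combine: 1.4064445e-05 rad / 63866.88 s = 2.20215e-10 rad/s. 1 rpm = 0.10471976 rad/s, so 2.20215e-10 rad/s = 2.20215e-10 / 0.10471976 = 2.1028983e-09 rpm ≈ 2.103e-09 rpm (4 s.f.).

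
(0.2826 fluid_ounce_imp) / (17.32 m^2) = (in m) 1 fluid_ounce_imp = 2.8413063e-05 m^3, so 0.2826 fluid_ounce_imp = 0.2826 * 2.8413063e-05 = 8.0295315e-06 m^3. 17.32 m^2 is already in m^2. Combine: 8.0295315e-06 m^3 / 17.32 m^2 = 4.6359881e-07 m. Result: 4.6359881e-07 m ≈ 4.636e-07 m (4 s.f.). Final answer: 4.636e-07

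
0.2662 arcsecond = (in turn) 2.054e-07. Check: 1 arcsecond = 4.8481368e-06 rad, so 0.2662 arcsecond = 0.2662 * 4.8481368e-06 = 1.290574e-06 rad. 1 turn = 6.2831853 rad, so 1.290574e-06 rad = 1.290574e-06 / 6.2831853 = 2.0540123e-07 turn ≈ 2.054e-07 turn (4 s.f.).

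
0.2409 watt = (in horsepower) 0.0003231. Check: 0.2409 watt = 0.2409 W. 1 horsepower = 745.69987 W, so 0.2409 W = 0.2409 / 745.69987 = 0.00032305222 horsepower ≈ 0.0003231 horsepower (4 s.f.).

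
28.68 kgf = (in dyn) 1 kgf = 9.80665 N, so 28.68 kgf = 28.68 * 9.80665 = 281.25472 N. 1 dyn = 1e-05 N, so 281.25472 N = 281.25472 / 1e-05 = 28125472 dyn ≈ 2.813e+07 dyn (4 s.f.). Final answer: 2.813e+07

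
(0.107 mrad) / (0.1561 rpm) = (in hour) 1.818e-06. Check: 1 mrad = 0.001 rad, so 0.107 mrad = 0.107 * 0.001 = 0.000107 rad. 1 rpm = 0.10471976 rad/s, so 0.1561 rpm = 0.1561 * 0.10471976 = 0.016346754 rad/s. Combine: 0.000107 rad / 0.016346754 rad/s = 0.0065456421 s. 1 hour = 3600 s, so 0.0065456421 s = 0.0065456421 / 3600 = 1.8182339e-06 hour ≈ 1.818e-06 hour (4 s.f.).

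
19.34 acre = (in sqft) 8.425e+05. Check: 1 acre = 4046.8564 m^2, so 19.34 acre = 19.34 * 4046.8564 = 78266.203 m^2. 1 sqft = 0.09290304 m^2, so 78266.203 m^2 = 78266.203 / 0.09290304 = 842450.4 sqft ≈ 8.425e+05 sqft (4 s.f.).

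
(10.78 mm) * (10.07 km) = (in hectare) 1 mm = 0.001 m, so 10.78 mm = 10.78 * 0.001 = 0.01078 m. 1 km = 1000 m, so 10.07 km = 10.07 * 1000 = 10070 m. Combine: 0.01078 m * 10070 m = 108.5546 m^2. 1 hectare = 10000 m^2, so 108.5546 m^2 = 108.5546 / 10000 = 0.01085546 hectare ≈ 0.01086 hectare (4 s.f.). Final answer: 0.01086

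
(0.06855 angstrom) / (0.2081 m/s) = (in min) 5.49e-13. Check: 1 angstrom = 1e-10 m, so 0.06855 angstrom = 0.06855 * 1e-10 = 6.855e-12 m. 0.2081 m/s is already in m/s. Combine: 6.855e-12 m / 0.2081 m/s = 3.2940894e-11 s. 1 min = 60 s, so 3.2940894e-11 s = 3.2940894e-11 / 60 = 5.490149e-13 min ≈ 5.49e-13 min (4 s.f.).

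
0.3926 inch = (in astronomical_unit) 6.666e-14. Check: 1 inch = 0.0254 m, so 0.3926 inch = 0.3926 * 0.0254 = 0.00997204 m. 1 astronomical_unit = 1.4959787e+11 m, so 0.00997204 m = 0.00997204 / 1.4959787e+11 = 6.665897e-14 astronomical_unit ≈ 6.666e-14 astronomical_unit (4 s.f.).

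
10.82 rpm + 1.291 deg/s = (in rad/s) 1.156. Check: 1 rpm = 0.10471976 rad/s, so 10.82 rpm = 10.82 * 0.10471976 = 1.1330678 rad/s. 1 deg/s = 0.017453293 rad/s, so 1.291 deg/s = 1.291 * 0.017453293 = 0.022532201 rad/s. Sum: 1.1330678 + 0.022532201 = 1.1556 rad/s. Result: 1.1556 rad/s ≈ 1.156 rad/s (4 s.f.).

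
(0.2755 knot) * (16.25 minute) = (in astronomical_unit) 9.237e-10. Check: 1 knot = 0.51444444 m/s, so 0.2755 knot = 0.2755 * 0.51444444 = 0.14172944 m/s. 1 minute = 60 s, so 16.25 minute = 16.25 * 60 = 975 s. Combine: 0.14172944 m/s * 975 s = 138.18621 m. 1 astronomical_unit = 1.4959787e+11 m, so 138.18621 m = 138.18621 / 1.4959787e+11 = 9.2371775e-10 astronomical_unit ≈ 9.237e-10 astronomical_unit (4 s.f.).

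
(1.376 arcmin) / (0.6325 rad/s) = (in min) 1.055e-05. Check: 1 arcmin = 0.00029088821 rad, so 1.376 arcmin = 1.376 * 0.00029088821 = 0.00040026218 rad. 0.6325 rad/s is already in rad/s. Combine: 0.00040026218 rad / 0.6325 rad/s = 0.00063282557 s. 1 min = 60 s, so 0.00063282557 s = 0.00063282557 / 60 = 1.0547093e-05 min ≈ 1.055e-05 min (4 s.f.).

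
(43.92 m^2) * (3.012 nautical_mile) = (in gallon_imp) 5.389e+07. Check: 43.92 m^2 is already in m^2. 1 nautical_mile = 1852 m, so 3.012 nautical_mile = 3.012 * 1852 = 5578.224 m. Combine: 43.92 m^2 * 5578.224 m = 244995.6 m^3. 1 gallon_imp = 0.00454609 m^3, so 244995.6 m^3 = 244995.6 / 0.00454609 = 53891498 gallon_imp ≈ 5.389e+07 gallon_imp (4 s.f.).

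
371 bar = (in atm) 1 bar = 100000 Pa, so 371 bar = 371 * 100000 = 37100000 Pa. 1 atm = 101325 Pa, so 37100000 Pa = 37100000 / 101325 = 366.14853 atm ≈ 366.1 atm (4 s.f.). Final answer: 366.1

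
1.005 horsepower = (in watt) 1 horsepower = 745.69987 W, so 1.005 horsepower = 1.005 * 745.69987 = 749.42837 W. 749.42837 W = 749.42837 watt ≈ 749.4 watt (4 s.f.). Final answer: 749.4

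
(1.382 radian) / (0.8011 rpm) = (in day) 1.382 radian = 1.382 rad. 1 rpm = 0.10471976 rad/s, so 0.8011 rpm = 0.8011 * 0.10471976 = 0.083890996 rad/s. Combine: 1.382 rad / 0.083890996 rad/s = 16.473758 s. 1 day = 86400 s, so 16.473758 s = 16.473758 / 86400 = 0.0001906685 day ≈ 0.0001907 day (4 s.f.). Final answer: 0.0001907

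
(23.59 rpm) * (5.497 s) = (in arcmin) 1 rpm = 0.10471976 rad/s, so 23.59 rpm = 23.59 * 0.10471976 = 2.470339 rad/s. 5.497 s is already in s. Combine: 2.470339 rad/s * 5.497 s = 13.579454 rad. 1 arcmin = 0.00029088821 rad, so 13.579454 rad = 13.579454 / 0.00029088821 = 46682.723 arcmin ≈ 4.668e+04 arcmin (4 s.f.). Final answer: 4.668e+04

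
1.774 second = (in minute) 0.02957. Check: 1.774 second = 1.774 s. 1 minute = 60 s, so 1.774 s = 1.774 / 60 = 0.029566667 minute ≈ 0.02957 minute (4 s.f.).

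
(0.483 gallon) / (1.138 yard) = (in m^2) 0.001757. Check: 1 gallon = 0.0037854118 m^3, so 0.483 gallon = 0.483 * 0.0037854118 = 0.0018283539 m^3. 1 yard = 0.9144 m, so 1.138 yard = 1.138 * 0.9144 = 1.0405872 m. Combine: 0.0018283539 m^3 / 1.0405872 m = 0.0017570405 m^2. Result: 0.0017570405 m^2 ≈ 0.001757 m^2 (4 s.f.).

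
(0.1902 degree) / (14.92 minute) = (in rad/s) 3.708e-06. Check: 1 degree = 0.017453293 rad, so 0.1902 degree = 0.1902 * 0.017453293 = 0.0033196162 rad. 1 minute = 60 s, so 14.92 minute = 14.92 * 60 = 895.2 s. Combine: 0.0033196162 rad / 895.2 s = 3.7082398e-06 rad/s. Result: 3.7082398e-06 rad/s ≈ 3.708e-06 rad/s (4 s.f.).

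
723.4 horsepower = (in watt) 1 horsepower = 745.69987 W, so 723.4 horsepower = 723.4 * 745.69987 = 539439.29 W. 539439.29 W = 539439.29 watt ≈ 5.394e+05 watt (4 s.f.). Final answer: 5.394e+05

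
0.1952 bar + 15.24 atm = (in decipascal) 1 bar = 100000 Pa, so 0.1952 bar = 0.1952 * 100000 = 19520 Pa. 1 atm = 101325 Pa, so 15.24 atm = 15.24 * 101325 = 1544193 Pa. Sum: 19520 + 1544193 = 1563713 Pa. 1 decipascal = 0.1 Pa, so 1563713 Pa = 1563713 / 0.1 = 15637130 decipascal ≈ 1.564e+07 decipascal (4 s.f.). Final answer: 1.564e+07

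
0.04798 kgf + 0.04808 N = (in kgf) 1 kgf = 9.80665 N, so 0.04798 kgf = 0.04798 * 9.80665 = 0.47052307 N. 0.04808 N is already in N. Sum: 0.47052307 + 0.04808 = 0.51860307 N. 1 kgf = 9.80665 N, so 0.51860307 N = 0.51860307 / 9.80665 = 0.052882796 kgf ≈ 0.05288 kgf (4 s.f.). Final answer: 0.05288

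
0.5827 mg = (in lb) 1 mg = 1e-06 kg, so 0.5827 mg = 0.5827 * 1e-06 = 5.827e-07 kg. 1 lb = 0.45359237 kg, so 5.827e-07 kg = 5.827e-07 / 0.45359237 = 1.2846336e-06 lb ≈ 1.285e-06 lb (4 s.f.). Final answer: 1.285e-06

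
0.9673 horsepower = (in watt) 1 horsepower = 745.69987 W, so 0.9673 horsepower = 0.9673 * 745.69987 = 721.31549 W. 721.31549 W = 721.31549 watt ≈ 721.3 watt (4 s.f.). Final answer: 721.3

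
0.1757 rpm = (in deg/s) 1 rpm = 0.10471976 rad/s, so 0.1757 rpm = 0.1757 * 0.10471976 = 0.018399261 rad/s. 1 deg/s = 0.017453293 rad/s, so 0.018399261 rad/s = 0.018399261 / 0.017453293 = 1.0542 deg/s ≈ 1.054 deg/s (4 s.f.). Final answer: 1.054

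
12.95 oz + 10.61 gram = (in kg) 1 oz = 0.028349523 kg, so 12.95 oz = 12.95 * 0.028349523 = 0.36712632 kg. 1 gram = 0.001 kg, so 10.61 gram = 10.61 * 0.001 = 0.01061 kg. Sum: 0.36712632 + 0.01061 = 0.37773632 kg. Result: 0.37773632 kg ≈ 0.3777 kg (4 s.f.). Final answer: 0.3777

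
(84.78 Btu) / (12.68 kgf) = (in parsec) 2.331e-14. Check: 1 Btu = 1055.0559 J, so 84.78 Btu = 84.78 * 1055.0559 = 89447.635 J. 1 kgf = 9.80665 N, so 12.68 kgf = 12.68 * 9.80665 = 124.34832 N. Combine: 89447.635 J / 124.34832 N = 719.33126 m. 1 parsec = 3.0856776e+16 m, so 719.33126 m = 719.33126 / 3.0856776e+16 = 2.3311939e-14 parsec ≈ 2.331e-14 parsec (4 s.f.).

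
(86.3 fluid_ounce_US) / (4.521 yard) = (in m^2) 1 fluid_ounce_US = 2.957353e-05 m^3, so 86.3 fluid_ounce_US = 86.3 * 2.957353e-05 = 0.0025521956 m^3. 1 yard = 0.9144 m, so 4.521 yard = 4.521 * 0.9144 = 4.1340024 m. Combine: 0.0025521956 m^3 / 4.1340024 m = 0.00061736674 m^2. Result: 0.00061736674 m^2 ≈ 0.0006174 m^2 (4 s.f.). Final answer: 0.0006174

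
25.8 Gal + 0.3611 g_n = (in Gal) 379.9. Check: 1 Gal = 0.01 m/s^2, so 25.8 Gal = 25.8 * 0.01 = 0.258 m/s^2. 1 g_n = 9.80665 m/s^2, so 0.3611 g_n = 0.3611 * 9.80665 = 3.5411813 m/s^2. Sum: 0.258 + 3.5411813 = 3.7991813 m/s^2. 1 Gal = 0.01 m/s^2, so 3.7991813 m/s^2 = 3.7991813 / 0.01 = 379.91813 Gal ≈ 379.9 Gal (4 s.f.).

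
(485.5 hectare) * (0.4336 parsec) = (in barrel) 4.086e+23. Check: 1 hectare = 10000 m^2, so 485.5 hectare = 485.5 * 10000 = 4855000 m^2. 1 parsec = 3.0856776e+16 m, so 0.4336 parsec = 0.4336 * 3.0856776e+16 = 1.3379498e+16 m. Combine: 4855000 m^2 * 1.3379498e+16 m = 6.4957463e+22 m^3. 1 barrel = 0.15898729 m^3, so 6.4957463e+22 m^3 = 6.4957463e+22 / 0.15898729 = 4.0857015e+23 barrel ≈ 4.086e+23 barrel (4 s.f.).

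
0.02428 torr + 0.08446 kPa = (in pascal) 87.7. Check: 1 torr = 133.32237 Pa, so 0.02428 torr = 0.02428 * 133.32237 = 3.2370671 Pa. 1 kPa = 1000 Pa, so 0.08446 kPa = 0.08446 * 1000 = 84.46 Pa. Sum: 3.2370671 + 84.46 = 87.697067 Pa. 87.697067 Pa = 87.697067 pascal ≈ 87.7 pascal (4 s.f.).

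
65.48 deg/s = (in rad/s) 1 deg/s = 0.017453293 rad/s, so 65.48 deg/s = 65.48 * 0.017453293 = 1.1428416 rad/s. Result: 1.1428416 rad/s ≈ 1.143 rad/s (4 s.f.). Final answer: 1.143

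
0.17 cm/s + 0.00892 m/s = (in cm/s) 1 cm/s = 0.01 m/s, so 0.17 cm/s = 0.17 * 0.01 = 0.0017 m/s. 0.00892 m/s is already in m/s. Sum: 0.0017 + 0.00892 = 0.01062 m/s. 1 cm/s = 0.01 m/s, so 0.01062 m/s = 0.01062 / 0.01 = 1.062 cm/s. Final answer: 1.062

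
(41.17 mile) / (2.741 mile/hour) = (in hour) 15.02. Check: 1 mile = 1609.344 m, so 41.17 mile = 41.17 * 1609.344 = 66256.692 m. 1 mile/hour = 0.44704 m/s, so 2.741 mile/hour = 2.741 * 0.44704 = 1.2253366 m/s. Combine: 66256.692 m / 1.2253366 m/s = 54072.236 s. 1 hour = 3600 s, so 54072.236 s = 54072.236 / 3600 = 15.020066 hour ≈ 15.02 hour (4 s.f.).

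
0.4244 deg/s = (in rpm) 1 deg/s = 0.017453293 rad/s, so 0.4244 deg/s = 0.4244 * 0.017453293 = 0.0074071773 rad/s. 1 rpm = 0.10471976 rad/s, so 0.0074071773 rad/s = 0.0074071773 / 0.10471976 = 0.070733333 rpm ≈ 0.07073 rpm (4 s.f.). Final answer: 0.07073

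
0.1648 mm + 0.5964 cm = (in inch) 1 mm = 0.001 m, so 0.1648 mm = 0.1648 * 0.001 = 0.0001648 m. 1 cm = 0.01 m, so 0.5964 cm = 0.5964 * 0.01 = 0.005964 m. Sum: 0.0001648 + 0.005964 = 0.0061288 m. 1 inch = 0.0254 m, so 0.0061288 m = 0.0061288 / 0.0254 = 0.24129134 inch ≈ 0.2413 inch (4 s.f.). Final answer: 0.2413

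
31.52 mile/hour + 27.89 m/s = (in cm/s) 4198. Check: 1 mile/hour = 0.44704 m/s, so 31.52 mile/hour = 31.52 * 0.44704 = 14.090701 m/s. 27.89 m/s is already in m/s. Sum: 14.090701 + 27.89 = 41.980701 m/s. 1 cm/s = 0.01 m/s, so 41.980701 m/s = 41.980701 / 0.01 = 4198.0701 cm/s ≈ 4198 cm/s (4 s.f.).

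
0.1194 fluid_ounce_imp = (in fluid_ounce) 0.1147. Check: 1 fluid_ounce_imp = 2.8413063e-05 m^3, so 0.1194 fluid_ounce_imp = 0.1194 * 2.8413063e-05 = 3.3925197e-06 m^3. 1 fluid_ounce = 2.957353e-05 m^3, so 3.3925197e-06 m^3 = 3.3925197e-06 / 2.957353e-05 = 0.11471474 fluid_ounce ≈ 0.1147 fluid_ounce (4 s.f.).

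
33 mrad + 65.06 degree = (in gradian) 1 mrad = 0.001 rad, so 33 mrad = 33 * 0.001 = 0.033 rad. 1 degree = 0.017453293 rad, so 65.06 degree = 65.06 * 0.017453293 = 1.1355112 rad. Sum: 0.033 + 1.1355112 = 1.1685112 rad. 1 gradian = 0.015707963 rad, so 1.1685112 rad = 1.1685112 / 0.015707963 = 74.389734 gradian ≈ 74.39 gradian (4 s.f.). Final answer: 74.39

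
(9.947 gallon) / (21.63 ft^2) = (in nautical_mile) 1 gallon = 0.0037854118 m^3, so 9.947 gallon = 9.947 * 0.0037854118 = 0.037653491 m^3. 1 ft^2 = 0.09290304 m^2, so 21.63 ft^2 = 21.63 * 0.09290304 = 2.0094928 m^2. Combine: 0.037653491 m^3 / 2.0094928 m^2 = 0.018737809 m. 1 nautical_mile = 1852 m, so 0.018737809 m = 0.018737809 / 1852 = 1.0117607e-05 nautical_mile ≈ 1.012e-05 nautical_mile (4 s.f.). Final answer: 1.012e-05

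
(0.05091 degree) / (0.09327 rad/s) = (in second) 0.009527. Check: 1 degree = 0.017453293 rad, so 0.05091 degree = 0.05091 * 0.017453293 = 0.00088854712 rad. 0.09327 rad/s is already in rad/s. Combine: 0.00088854712 rad / 0.09327 rad/s = 0.0095266122 s. 0.0095266122 s = 0.0095266122 second ≈ 0.009527 second (4 s.f.).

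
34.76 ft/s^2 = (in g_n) 1 ft/s^2 = 0.3048 m/s^2, so 34.76 ft/s^2 = 34.76 * 0.3048 = 10.594848 m/s^2. 1 g_n = 9.80665 m/s^2, so 10.594848 m/s^2 = 10.594848 / 9.80665 = 1.0803738 g_n ≈ 1.08 g_n (4 s.f.). Final answer: 1.08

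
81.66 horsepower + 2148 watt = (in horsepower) 84.54. Check: 1 horsepower = 745.69987 W, so 81.66 horsepower = 81.66 * 745.69987 = 60893.852 W. 2148 watt = 2148 W. Sum: 60893.852 + 2148 = 63041.852 W. 1 horsepower = 745.69987 W, so 63041.852 W = 63041.852 / 745.69987 = 84.540515 horsepower ≈ 84.54 horsepower (4 s.f.).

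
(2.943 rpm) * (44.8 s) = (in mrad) 1 rpm = 0.10471976 rad/s, so 2.943 rpm = 2.943 * 0.10471976 = 0.30819024 rad/s. 44.8 s is already in s. Combine: 0.30819024 rad/s * 44.8 s = 13.806923 rad. 1 mrad = 0.001 rad, so 13.806923 rad = 13.806923 / 0.001 = 13806.923 mrad ≈ 1.381e+04 mrad (4 s.f.). Final answer: 1.381e+04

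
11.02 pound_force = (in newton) 1 pound_force = 4.4482216 N, so 11.02 pound_force = 11.02 * 4.4482216 = 49.019402 N. 49.019402 N = 49.019402 newton ≈ 49.02 newton (4 s.f.). Final answer: 49.02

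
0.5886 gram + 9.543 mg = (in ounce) 0.0211. Check: 1 gram = 0.001 kg, so 0.5886 gram = 0.5886 * 0.001 = 0.0005886 kg. 1 mg = 1e-06 kg, so 9.543 mg = 9.543 * 1e-06 = 9.543e-06 kg. Sum: 0.0005886 + 9.543e-06 = 0.000598143 kg. 1 ounce = 0.028349523 kg, so 0.000598143 kg = 0.000598143 / 0.028349523 = 0.021098873 ounce ≈ 0.0211 ounce (4 s.f.).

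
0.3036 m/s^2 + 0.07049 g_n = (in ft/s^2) 0.3036 m/s^2 is already in m/s^2. 1 g_n = 9.80665 m/s^2, so 0.07049 g_n = 0.07049 * 9.80665 = 0.69127076 m/s^2. Sum: 0.3036 + 0.69127076 = 0.99487076 m/s^2. 1 ft/s^2 = 0.3048 m/s^2, so 0.99487076 m/s^2 = 0.99487076 / 0.3048 = 3.2640117 ft/s^2 ≈ 3.264 ft/s^2 (4 s.f.). Final answer: 3.264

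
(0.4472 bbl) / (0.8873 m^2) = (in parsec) 2.597e-18. Check: 1 bbl = 0.15898729 m^3, so 0.4472 bbl = 0.4472 * 0.15898729 = 0.071099118 m^3. 0.8873 m^2 is already in m^2. Combine: 0.071099118 m^3 / 0.8873 m^2 = 0.08012974 m. 1 parsec = 3.0856776e+16 m, so 0.08012974 m = 0.08012974 / 3.0856776e+16 = 2.596828e-18 parsec ≈ 2.597e-18 parsec (4 s.f.).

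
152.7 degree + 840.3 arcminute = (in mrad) 1 degree = 0.017453293 rad, so 152.7 degree = 152.7 * 0.017453293 = 2.6651178 rad. 1 arcminute = 0.00029088821 rad, so 840.3 arcminute = 840.3 * 0.00029088821 = 0.24443336 rad. Sum: 2.6651178 + 0.24443336 = 2.9095511 rad. 1 mrad = 0.001 rad, so 2.9095511 rad = 2.9095511 / 0.001 = 2909.5511 mrad ≈ 2910 mrad (4 s.f.). Final answer: 2910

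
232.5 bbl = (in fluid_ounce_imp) 1.301e+06. Check: 1 bbl = 0.15898729 m^3, so 232.5 bbl = 232.5 * 0.15898729 = 36.964546 m^3. 1 fluid_ounce_imp = 2.8413063e-05 m^3, so 36.964546 m^3 = 36.964546 / 2.8413063e-05 = 1300970.1 fluid_ounce_imp ≈ 1.301e+06 fluid_ounce_imp (4 s.f.).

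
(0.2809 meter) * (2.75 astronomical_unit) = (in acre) 2.856e+07. Check: 0.2809 meter = 0.2809 m. 1 astronomical_unit = 1.4959787e+11 m, so 2.75 astronomical_unit = 2.75 * 1.4959787e+11 = 4.1139414e+11 m. Combine: 0.2809 m * 4.1139414e+11 m = 1.1556062e+11 m^2. 1 acre = 4046.8564 m^2, so 1.1556062e+11 m^2 = 1.1556062e+11 / 4046.8564 = 28555650 acre ≈ 2.856e+07 acre (4 s.f.).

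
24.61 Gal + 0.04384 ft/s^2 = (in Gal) 25.95. Check: 1 Gal = 0.01 m/s^2, so 24.61 Gal = 24.61 * 0.01 = 0.2461 m/s^2. 1 ft/s^2 = 0.3048 m/s^2, so 0.04384 ft/s^2 = 0.04384 * 0.3048 = 0.013362432 m/s^2. Sum: 0.2461 + 0.013362432 = 0.25946243 m/s^2. 1 Gal = 0.01 m/s^2, so 0.25946243 m/s^2 = 0.25946243 / 0.01 = 25.946243 Gal ≈ 25.95 Gal (4 s.f.).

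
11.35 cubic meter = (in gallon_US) 11.35 cubic meter = 11.35 m^3. 1 gallon_US = 0.0037854118 m^3, so 11.35 m^3 = 11.35 / 0.0037854118 = 2998.3528 gallon_US ≈ 2998 gallon_US (4 s.f.). Final answer: 2998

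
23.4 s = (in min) 0.39. Check: 1 min = 60 s, so 23.4 s = 23.4 / 60 = 0.39 min.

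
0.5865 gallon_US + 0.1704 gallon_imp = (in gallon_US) 0.7911. Check: 1 gallon_US = 0.0037854118 m^3, so 0.5865 gallon_US = 0.5865 * 0.0037854118 = 0.002220144 m^3. 1 gallon_imp = 0.00454609 m^3, so 0.1704 gallon_imp = 0.1704 * 0.00454609 = 0.00077465374 m^3. Sum: 0.002220144 + 0.00077465374 = 0.0029947977 m^3. 1 gallon_US = 0.0037854118 m^3, so 0.0029947977 m^3 = 0.0029947977 / 0.0037854118 = 0.79114187 gallon_US ≈ 0.7911 gallon_US (4 s.f.).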